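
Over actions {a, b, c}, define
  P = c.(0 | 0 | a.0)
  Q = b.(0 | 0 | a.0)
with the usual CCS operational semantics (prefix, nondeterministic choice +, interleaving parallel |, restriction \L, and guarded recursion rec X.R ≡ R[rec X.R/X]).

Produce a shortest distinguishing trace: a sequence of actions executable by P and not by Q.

P's transition system — 3 states:
  s0 = c.(0 | 0 | a.0) has moves --c--▸ s1
  s1 = 0 | 0 | a.0 has moves --a--▸ s2
  s2 = 0 | 0 | 0 has moves ∅
Q's transition system — 3 states:
  t0 = b.(0 | 0 | a.0) has moves --b--▸ t1
  t1 = 0 | 0 | a.0 has moves --a--▸ t2
  t2 = 0 | 0 | 0 has moves ∅
Executing c from P (initial set {s0}):
  step 1 (c): {s1}
  — P admits the full trace.
Executing c from Q (initial set {t0}):
  step 1 (c): ∅  — Q cannot continue

c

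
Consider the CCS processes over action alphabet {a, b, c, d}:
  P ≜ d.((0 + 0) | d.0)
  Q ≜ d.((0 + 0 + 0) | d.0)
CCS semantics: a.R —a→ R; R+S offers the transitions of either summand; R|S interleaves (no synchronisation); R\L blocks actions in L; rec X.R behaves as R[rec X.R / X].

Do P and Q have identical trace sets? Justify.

traces(P) = traces(Q)

P's transition system — 3 states:
  u0 = d.((0 + 0) | d.0) has moves ··d··> u1
  u1 = (0 + 0) | d.0 has moves ··d··> u2
  u2 = (0 + 0) | 0 has moves stopped
Q's transition system — 3 states:
  v0 = d.((0 + 0 + 0) | d.0) has moves ··d··> v1
  v1 = (0 + 0 + 0) | d.0 has moves ··d··> v2
  v2 = (0 + 0 + 0) | 0 has moves stopped
Partition-refinement fixed point:
  B0 = {u0, v0}
  B1 = {u1, v1}
  B2 = {u2, v2}
u0 ∈ B0, v0 ∈ B0 → same block
Bisimilar ⇒ trace-equivalent.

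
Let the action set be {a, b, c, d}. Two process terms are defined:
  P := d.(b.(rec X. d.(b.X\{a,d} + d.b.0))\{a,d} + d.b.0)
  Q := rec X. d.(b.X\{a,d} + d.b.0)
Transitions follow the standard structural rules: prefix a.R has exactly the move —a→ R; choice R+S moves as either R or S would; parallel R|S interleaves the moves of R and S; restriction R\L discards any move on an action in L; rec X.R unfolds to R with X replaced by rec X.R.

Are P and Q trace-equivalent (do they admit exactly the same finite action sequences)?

LTS(P): 5 reachable states
  m0 = d.(b.(rec X. d.(b.X\{a,d} + d.b.0))\{a,d} + d.b.0) | =d=> m1
  m1 = b.(rec X. d.(b.X\{a,d} + d.b.0))\{a,d} + d.b.0 | =b=> m2, =d=> m3
  m2 = (rec X. d.(b.X\{a,d} + d.b.0))\{a,d} | deadlocked
  m3 = b.0 | =b=> m4
  m4 = 0 | deadlocked
LTS(Q): 5 reachable states
  n0 = rec X. d.(b.X\{a,d} + d.b.0) | =d=> n1
  n1 = b.(rec X. d.(b.X\{a,d} + d.b.0))\{a,d} + d.b.0 | =b=> n2, =d=> n3
  n2 = (rec X. d.(b.X\{a,d} + d.b.0))\{a,d} | deadlocked
  n3 = b.0 | =b=> n4
  n4 = 0 | deadlocked
Bisimilarity quotient blocks:
  B0 = {m0, n0}
  B1 = {m1, n1}
  B2 = {m2, m4, n2, n4}
  B3 = {m3, n3}
m0 ∈ B0, n0 ∈ B0 → same block
Bisimilar ⇒ trace-equivalent.

traces(P) = traces(Q)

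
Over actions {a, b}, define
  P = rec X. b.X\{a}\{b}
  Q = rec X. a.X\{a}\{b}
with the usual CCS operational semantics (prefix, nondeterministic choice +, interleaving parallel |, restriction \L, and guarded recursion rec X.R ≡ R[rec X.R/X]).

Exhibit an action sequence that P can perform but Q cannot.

b

P's transition system — 2 states:
  p0 = rec X. b.X\{a}\{b} :: --b--▸ p1
  p1 = (rec X. b.X\{a}\{b})\{a}\{b} :: stopped
Q's transition system — 2 states:
  q0 = rec X. a.X\{a}\{b} :: --a--▸ q1
  q1 = (rec X. a.X\{a}\{b})\{a}\{b} :: stopped
Executing b from P (initial set {p0}):
  after b @ step 1: {p1}
  ✓ P
Executing b from Q (initial set {q0}):
  after b @ step 1: ∅ (Q stuck)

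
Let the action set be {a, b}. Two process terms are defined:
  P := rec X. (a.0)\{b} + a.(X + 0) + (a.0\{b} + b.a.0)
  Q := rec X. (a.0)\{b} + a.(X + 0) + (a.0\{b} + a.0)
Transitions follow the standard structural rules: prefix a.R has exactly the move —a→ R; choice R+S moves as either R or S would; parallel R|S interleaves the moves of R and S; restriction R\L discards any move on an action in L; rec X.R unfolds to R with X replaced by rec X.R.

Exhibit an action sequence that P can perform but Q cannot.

P's transition system — 5 states:
  u0 = rec X. (a.0)\{b} + a.(X + 0) + (a.0\{b} + b.a.0) → -a-> u1, -a-> u2, -b-> u3
  u1 = (rec X. (a.0)\{b} + a.(X + 0) + (a.0\{b} + b.a.0)) + 0 → -a-> u1, -a-> u2, -b-> u3
  u2 = 0\{b} → deadlocked
  u3 = a.0 → -a-> u4
  u4 = 0 → deadlocked
Q's transition system — 4 states:
  v0 = rec X. (a.0)\{b} + a.(X + 0) + (a.0\{b} + a.0) → -a-> v1, -a-> v2, -a-> v3
  v1 = (rec X. (a.0)\{b} + a.(X + 0) + (a.0\{b} + a.0)) + 0 → -a-> v1, -a-> v2, -a-> v3
  v2 = 0 → deadlocked
  v3 = 0\{b} → deadlocked
Executing b from P (initial set {u0}):
  step 1 (b): {u3}
  — P admits the full trace.
Executing b from Q (initial set {v0}):
  step 1 (b): ∅ (Q stuck)

b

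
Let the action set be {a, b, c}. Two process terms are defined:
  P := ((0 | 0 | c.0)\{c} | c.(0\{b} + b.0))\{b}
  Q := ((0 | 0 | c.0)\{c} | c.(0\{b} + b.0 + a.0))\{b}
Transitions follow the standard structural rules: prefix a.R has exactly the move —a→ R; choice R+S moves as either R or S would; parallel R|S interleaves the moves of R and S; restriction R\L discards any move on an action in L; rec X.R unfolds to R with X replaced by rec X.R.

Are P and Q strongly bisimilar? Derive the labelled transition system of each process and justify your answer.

Reachable graph of P (2 states):
  m0 = ((0 | 0 | c.0)\{c} | c.(0\{b} + b.0))\{b} :: -c-> m1
  m1 = ((0 | 0 | c.0)\{c} | (0\{b} + b.0))\{b} :: ·
Reachable graph of Q (3 states):
  n0 = ((0 | 0 | c.0)\{c} | c.(0\{b} + b.0 + a.0))\{b} :: -c-> n1
  n1 = ((0 | 0 | c.0)\{c} | (0\{b} + b.0 + a.0))\{b} :: -a-> n2
  n2 = ((0 | 0 | c.0)\{c} | 0)\{b} :: ·
Bisimilarity quotient blocks:
  B0 = {m0}
  B1 = {m1, n2}
  B2 = {n0}
  B3 = {n1}
m0 ∈ B0, n0 ∈ B2 → different blocks

P ≁ Q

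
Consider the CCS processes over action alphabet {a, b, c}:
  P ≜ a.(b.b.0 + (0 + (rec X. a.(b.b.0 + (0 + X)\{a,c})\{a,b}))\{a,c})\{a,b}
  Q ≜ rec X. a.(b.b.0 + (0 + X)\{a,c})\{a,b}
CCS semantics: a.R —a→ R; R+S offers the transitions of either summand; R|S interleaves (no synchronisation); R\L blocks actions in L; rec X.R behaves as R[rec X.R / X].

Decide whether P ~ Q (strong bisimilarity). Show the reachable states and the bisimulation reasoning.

P ~ Q

Reachable graph of P (2 states):
  u0 = a.(b.b.0 + (0 + (rec X. a.(b.b.0 + (0 + X)\{a,c})\{a,b}))\{a,c})\{a,b} | ··a··> u1
  u1 = (b.b.0 + (0 + (rec X. a.(b.b.0 + (0 + X)\{a,c})\{a,b}))\{a,c})\{a,b} | (no moves)
Reachable graph of Q (2 states):
  v0 = rec X. a.(b.b.0 + (0 + X)\{a,c})\{a,b} | ··a··> v1
  v1 = (b.b.0 + (0 + (rec X. a.(b.b.0 + (0 + X)\{a,c})\{a,b}))\{a,c})\{a,b} | (no moves)
Partition-refinement fixed point:
  B0 = {u0, v0}
  B1 = {u1, v1}
u0 ∈ B0, v0 ∈ B0 → same block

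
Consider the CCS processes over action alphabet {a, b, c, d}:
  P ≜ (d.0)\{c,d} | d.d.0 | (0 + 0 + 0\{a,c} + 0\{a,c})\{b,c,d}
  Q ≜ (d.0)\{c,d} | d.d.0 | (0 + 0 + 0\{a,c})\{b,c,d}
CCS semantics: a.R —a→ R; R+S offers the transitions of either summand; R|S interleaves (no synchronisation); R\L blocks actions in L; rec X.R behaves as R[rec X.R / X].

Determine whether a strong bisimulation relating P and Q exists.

P's transition system — 3 states:
  m0 = (d.0)\{c,d} | d.d.0 | (0 + 0 + 0\{a,c} + 0\{a,c})\{b,c,d} | —d→ m1
  m1 = (d.0)\{c,d} | d.0 | (0 + 0 + 0\{a,c} + 0\{a,c})\{b,c,d} | —d→ m2
  m2 = (d.0)\{c,d} | 0 | (0 + 0 + 0\{a,c} + 0\{a,c})\{b,c,d} | stopped
Q's transition system — 3 states:
  n0 = (d.0)\{c,d} | d.d.0 | (0 + 0 + 0\{a,c})\{b,c,d} | —d→ n1
  n1 = (d.0)\{c,d} | d.0 | (0 + 0 + 0\{a,c})\{b,c,d} | —d→ n2
  n2 = (d.0)\{c,d} | 0 | (0 + 0 + 0\{a,c})\{b,c,d} | stopped
Partition-refinement fixed point:
  B0 = {m0, n0}
  B1 = {m1, n1}
  B2 = {m2, n2}
m0 ∈ B0, n0 ∈ B0 → same block

P ~ Q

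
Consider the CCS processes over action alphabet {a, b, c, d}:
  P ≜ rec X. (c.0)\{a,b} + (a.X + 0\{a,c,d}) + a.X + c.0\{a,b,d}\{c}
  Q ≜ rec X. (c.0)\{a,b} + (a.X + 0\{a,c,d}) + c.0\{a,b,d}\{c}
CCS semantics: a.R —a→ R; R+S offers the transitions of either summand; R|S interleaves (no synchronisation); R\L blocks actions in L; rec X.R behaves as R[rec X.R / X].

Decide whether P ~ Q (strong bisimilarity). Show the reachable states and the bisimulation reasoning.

Reachable graph of P (3 states):
  u0 = rec X. (c.0)\{a,b} + (a.X + 0\{a,c,d}) + a.X + c.0\{a,b,d}\{c} has moves --a--▸ u0, --c--▸ u1, --c--▸ u2
  u1 = 0\{a,b,d}\{c} has moves deadlocked
  u2 = 0\{a,b} has moves deadlocked
Reachable graph of Q (3 states):
  v0 = rec X. (c.0)\{a,b} + (a.X + 0\{a,c,d}) + c.0\{a,b,d}\{c} has moves --a--▸ v0, --c--▸ v1, --c--▸ v2
  v1 = 0\{a,b,d}\{c} has moves deadlocked
  v2 = 0\{a,b} has moves deadlocked
Bisimilarity quotient blocks:
  B0 = {u0, v0}
  B1 = {u1, u2, v1, v2}
u0 ∈ B0, v0 ∈ B0 → same block

bisimilar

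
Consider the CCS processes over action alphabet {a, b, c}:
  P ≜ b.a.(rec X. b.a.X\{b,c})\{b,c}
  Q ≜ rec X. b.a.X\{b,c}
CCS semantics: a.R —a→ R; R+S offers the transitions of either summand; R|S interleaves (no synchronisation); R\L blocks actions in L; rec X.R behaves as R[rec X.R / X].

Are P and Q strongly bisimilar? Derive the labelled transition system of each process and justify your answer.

bisimilar

LTS(P): 3 reachable states
  p0 = b.a.(rec X. b.a.X\{b,c})\{b,c} ⊢ —b→ p1
  p1 = a.(rec X. b.a.X\{b,c})\{b,c} ⊢ —a→ p2
  p2 = (rec X. b.a.X\{b,c})\{b,c} ⊢ ·
LTS(Q): 3 reachable states
  q0 = rec X. b.a.X\{b,c} ⊢ —b→ q1
  q1 = a.(rec X. b.a.X\{b,c})\{b,c} ⊢ —a→ q2
  q2 = (rec X. b.a.X\{b,c})\{b,c} ⊢ ·
Partition-refinement fixed point:
  B0 = {p0, q0}
  B1 = {p1, q1}
  B2 = {p2, q2}
p0 ∈ B0, q0 ∈ B0 → same block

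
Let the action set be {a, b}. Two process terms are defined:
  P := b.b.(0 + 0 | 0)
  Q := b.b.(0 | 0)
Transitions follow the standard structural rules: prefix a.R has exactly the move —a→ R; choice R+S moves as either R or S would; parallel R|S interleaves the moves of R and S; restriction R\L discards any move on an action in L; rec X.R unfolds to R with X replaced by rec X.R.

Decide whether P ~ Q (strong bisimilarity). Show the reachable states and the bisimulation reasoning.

bisimilar

P's transition system — 3 states:
  m0 = b.b.(0 + 0 | 0) :: -b-> m1
  m1 = b.(0 + 0 | 0) :: -b-> m2
  m2 = 0 + 0 | 0 :: ∅
Q's transition system — 3 states:
  n0 = b.b.(0 | 0) :: -b-> n1
  n1 = b.(0 | 0) :: -b-> n2
  n2 = 0 | 0 :: ∅
Bisimilarity quotient blocks:
  B0 = {m0, n0}
  B1 = {m1, n1}
  B2 = {m2, n2}
m0 ∈ B0, n0 ∈ B0 → same block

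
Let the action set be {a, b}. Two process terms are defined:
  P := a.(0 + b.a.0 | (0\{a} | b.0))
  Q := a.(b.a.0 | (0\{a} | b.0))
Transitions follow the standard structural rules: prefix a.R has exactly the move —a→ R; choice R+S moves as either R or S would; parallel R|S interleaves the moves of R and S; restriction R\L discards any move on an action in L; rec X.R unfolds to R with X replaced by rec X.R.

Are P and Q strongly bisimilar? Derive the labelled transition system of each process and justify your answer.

P ~ Q

Reachable graph of P (7 states):
  p0 = a.(0 + b.a.0 | (0\{a} | b.0)) ⊢ =a=> p1
  p1 = 0 + b.a.0 | (0\{a} | b.0) ⊢ =b=> p2, =b=> p3
  p2 = a.0 | (0\{a} | b.0) ⊢ =a=> p4, =b=> p5
  p3 = b.a.0 | (0\{a} | 0) ⊢ =b=> p5
  p4 = 0 | (0\{a} | b.0) ⊢ =b=> p6
  p5 = a.0 | (0\{a} | 0) ⊢ =a=> p6
  p6 = 0 | (0\{a} | 0) ⊢ ·
Reachable graph of Q (7 states):
  q0 = a.(b.a.0 | (0\{a} | b.0)) ⊢ =a=> q1
  q1 = b.a.0 | (0\{a} | b.0) ⊢ =b=> q2, =b=> q3
  q2 = a.0 | (0\{a} | b.0) ⊢ =a=> q4, =b=> q5
  q3 = b.a.0 | (0\{a} | 0) ⊢ =b=> q5
  q4 = 0 | (0\{a} | b.0) ⊢ =b=> q6
  q5 = a.0 | (0\{a} | 0) ⊢ =a=> q6
  q6 = 0 | (0\{a} | 0) ⊢ ·
Coarsest stable partition (strong bisimilarity classes):
  B0 = {p0, q0}
  B1 = {p1, q1}
  B2 = {p2, q2}
  B3 = {p5, q5}
  B4 = {p6, q6}
  B5 = {p4, q4}
  B6 = {p3, q3}
p0 ∈ B0, q0 ∈ B0 → same block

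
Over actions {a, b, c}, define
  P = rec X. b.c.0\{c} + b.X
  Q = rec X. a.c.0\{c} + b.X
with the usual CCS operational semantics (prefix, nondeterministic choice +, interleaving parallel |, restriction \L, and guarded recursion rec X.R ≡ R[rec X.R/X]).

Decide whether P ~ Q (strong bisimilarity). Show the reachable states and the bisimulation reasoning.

Reachable graph of P (3 states):
  p0 = rec X. b.c.0\{c} + b.X has moves =b=> p0, =b=> p1
  p1 = c.0\{c} has moves =c=> p2
  p2 = 0\{c} has moves ·
Reachable graph of Q (3 states):
  q0 = rec X. a.c.0\{c} + b.X has moves =a=> q1, =b=> q0
  q1 = c.0\{c} has moves =c=> q2
  q2 = 0\{c} has moves ·
Partition-refinement fixed point:
  B0 = {p0}
  B1 = {p1, q1}
  B2 = {p2, q2}
  B3 = {q0}
p0 ∈ B0, q0 ∈ B3 → different blocks

P ≁ Q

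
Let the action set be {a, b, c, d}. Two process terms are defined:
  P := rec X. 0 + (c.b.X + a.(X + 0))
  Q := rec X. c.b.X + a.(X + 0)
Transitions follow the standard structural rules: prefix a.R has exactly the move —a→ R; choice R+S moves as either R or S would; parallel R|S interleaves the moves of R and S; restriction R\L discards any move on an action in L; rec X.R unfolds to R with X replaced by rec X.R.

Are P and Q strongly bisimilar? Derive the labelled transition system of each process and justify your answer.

LTS(P): 3 reachable states
  m0 = rec X. 0 + (c.b.X + a.(X + 0)) ⊢ =a=> m1, =c=> m2
  m1 = (rec X. 0 + (c.b.X + a.(X + 0))) + 0 ⊢ =a=> m1, =c=> m2
  m2 = b.(rec X. 0 + (c.b.X + a.(X + 0))) ⊢ =b=> m0
LTS(Q): 3 reachable states
  n0 = rec X. c.b.X + a.(X + 0) ⊢ =a=> n1, =c=> n2
  n1 = (rec X. c.b.X + a.(X + 0)) + 0 ⊢ =a=> n1, =c=> n2
  n2 = b.(rec X. c.b.X + a.(X + 0)) ⊢ =b=> n0
Bisimilarity quotient blocks:
  B0 = {m0, m1, n0, n1}
  B1 = {m2, n2}
m0 ∈ B0, n0 ∈ B0 → same block

bisimilar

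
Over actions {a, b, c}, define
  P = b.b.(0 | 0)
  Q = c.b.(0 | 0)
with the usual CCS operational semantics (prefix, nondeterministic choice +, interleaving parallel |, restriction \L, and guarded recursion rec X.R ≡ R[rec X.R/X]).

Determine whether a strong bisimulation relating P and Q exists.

P ≁ Q

LTS(P): 3 reachable states
  u0 = b.b.(0 | 0) | -b-> u1
  u1 = b.(0 | 0) | -b-> u2
  u2 = 0 | 0 | stopped
LTS(Q): 3 reachable states
  v0 = c.b.(0 | 0) | -c-> v1
  v1 = b.(0 | 0) | -b-> v2
  v2 = 0 | 0 | stopped
Partition-refinement fixed point:
  B0 = {u0}
  B1 = {u1, v1}
  B2 = {u2, v2}
  B3 = {v0}
u0 ∈ B0, v0 ∈ B3 → different blocks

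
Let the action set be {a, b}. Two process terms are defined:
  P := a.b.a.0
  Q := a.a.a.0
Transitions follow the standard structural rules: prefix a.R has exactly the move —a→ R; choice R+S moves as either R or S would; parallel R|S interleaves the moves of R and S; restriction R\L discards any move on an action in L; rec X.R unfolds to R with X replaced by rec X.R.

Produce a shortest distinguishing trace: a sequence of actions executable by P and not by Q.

ab

P's transition system — 4 states:
  p0 = a.b.a.0 | =a=> p1
  p1 = b.a.0 | =b=> p2
  p2 = a.0 | =a=> p3
  p3 = 0 | deadlocked
Q's transition system — 4 states:
  q0 = a.a.a.0 | =a=> q1
  q1 = a.a.0 | =a=> q2
  q2 = a.0 | =a=> q3
  q3 = 0 | deadlocked
Trace ⟨ab⟩ through P, begin at {p0}:
  step 1 (a): {p1}
  step 2 (b): {p2}
  ✓ P
Trace ⟨ab⟩ through Q, begin at {q0}:
  step 1 (a): {q1}
  step 2 (b): ∅  — Q cannot continue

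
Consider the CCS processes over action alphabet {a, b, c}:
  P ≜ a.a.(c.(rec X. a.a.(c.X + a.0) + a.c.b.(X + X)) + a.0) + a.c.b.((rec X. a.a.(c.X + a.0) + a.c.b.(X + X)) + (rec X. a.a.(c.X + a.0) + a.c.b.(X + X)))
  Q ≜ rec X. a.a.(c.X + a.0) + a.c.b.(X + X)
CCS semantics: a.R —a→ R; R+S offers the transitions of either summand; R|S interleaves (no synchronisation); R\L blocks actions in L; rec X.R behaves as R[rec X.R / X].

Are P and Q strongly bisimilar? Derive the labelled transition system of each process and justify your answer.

Reachable graph of P (8 states):
  s0 = a.a.(c.(rec X. a.a.(c.X + a.0) + a.c.b.(X + X)) + a.0) + a.c.b.((rec X. a.a.(c.X + a.0) + a.c.b.(X + X)) + (rec X. a.a.(c.X + a.0) + a.c.b.(X + X))) → --a--▸ s1, --a--▸ s2
  s1 = a.(c.(rec X. a.a.(c.X + a.0) + a.c.b.(X + X)) + a.0) → --a--▸ s3
  s2 = c.b.((rec X. a.a.(c.X + a.0) + a.c.b.(X + X)) + (rec X. a.a.(c.X + a.0) + a.c.b.(X + X))) → --c--▸ s4
  s3 = c.(rec X. a.a.(c.X + a.0) + a.c.b.(X + X)) + a.0 → --a--▸ s5, --c--▸ s6
  s4 = b.((rec X. a.a.(c.X + a.0) + a.c.b.(X + X)) + (rec X. a.a.(c.X + a.0) + a.c.b.(X + X))) → --b--▸ s7
  s5 = 0 → stopped
  s6 = rec X. a.a.(c.X + a.0) + a.c.b.(X + X) → --a--▸ s1, --a--▸ s2
  s7 = (rec X. a.a.(c.X + a.0) + a.c.b.(X + X)) + (rec X. a.a.(c.X + a.0) + a.c.b.(X + X)) → --a--▸ s1, --a--▸ s2
Reachable graph of Q (7 states):
  t0 = rec X. a.a.(c.X + a.0) + a.c.b.(X + X) → --a--▸ t1, --a--▸ t2
  t1 = a.(c.(rec X. a.a.(c.X + a.0) + a.c.b.(X + X)) + a.0) → --a--▸ t3
  t2 = c.b.((rec X. a.a.(c.X + a.0) + a.c.b.(X + X)) + (rec X. a.a.(c.X + a.0) + a.c.b.(X + X))) → --c--▸ t4
  t3 = c.(rec X. a.a.(c.X + a.0) + a.c.b.(X + X)) + a.0 → --a--▸ t5, --c--▸ t0
  t4 = b.((rec X. a.a.(c.X + a.0) + a.c.b.(X + X)) + (rec X. a.a.(c.X + a.0) + a.c.b.(X + X))) → --b--▸ t6
  t5 = 0 → stopped
  t6 = (rec X. a.a.(c.X + a.0) + a.c.b.(X + X)) + (rec X. a.a.(c.X + a.0) + a.c.b.(X + X)) → --a--▸ t1, --a--▸ t2
Bisimilarity quotient blocks:
  B0 = {s0, s6, s7, t0, t6}
  B1 = {s1, t1}
  B2 = {s3, t3}
  B3 = {s5, t5}
  B4 = {s2, t2}
  B5 = {s4, t4}
s0 ∈ B0, t0 ∈ B0 → same block

YES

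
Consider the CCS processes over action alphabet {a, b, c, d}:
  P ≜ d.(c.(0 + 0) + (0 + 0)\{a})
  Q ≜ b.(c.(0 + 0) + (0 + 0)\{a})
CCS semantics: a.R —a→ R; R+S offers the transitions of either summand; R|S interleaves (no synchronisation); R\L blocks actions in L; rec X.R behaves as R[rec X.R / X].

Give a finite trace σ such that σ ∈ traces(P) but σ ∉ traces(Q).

d

Reachable graph of P (3 states):
  u0 = d.(c.(0 + 0) + (0 + 0)\{a}) has moves —d→ u1
  u1 = c.(0 + 0) + (0 + 0)\{a} has moves —c→ u2
  u2 = 0 + 0 has moves (no moves)
Reachable graph of Q (3 states):
  v0 = b.(c.(0 + 0) + (0 + 0)\{a}) has moves —b→ v1
  v1 = c.(0 + 0) + (0 + 0)\{a} has moves —c→ v2
  v2 = 0 + 0 has moves (no moves)
Run σ = ⟨d⟩ on P: start {u0}
  step 1 (d): {u1}
  P completes σ.
Run σ = ⟨d⟩ on Q: start {v0}
  step 1 (d): no successor for Q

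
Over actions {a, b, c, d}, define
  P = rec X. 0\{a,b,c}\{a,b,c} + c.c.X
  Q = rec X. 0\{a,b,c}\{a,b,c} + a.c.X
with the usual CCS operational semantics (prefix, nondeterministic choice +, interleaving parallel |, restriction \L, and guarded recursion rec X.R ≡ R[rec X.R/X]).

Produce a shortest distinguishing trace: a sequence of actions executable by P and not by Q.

P's transition system — 2 states:
  m0 = rec X. 0\{a,b,c}\{a,b,c} + c.c.X :: =c=> m1
  m1 = c.(rec X. 0\{a,b,c}\{a,b,c} + c.c.X) :: =c=> m0
Q's transition system — 2 states:
  n0 = rec X. 0\{a,b,c}\{a,b,c} + a.c.X :: =a=> n1
  n1 = c.(rec X. 0\{a,b,c}\{a,b,c} + a.c.X) :: =c=> n0
Executing c from P (initial set {m0}):
  [1] c ⇒ {m1}
  — P admits the full trace.
Executing c from Q (initial set {n0}):
  [1] c ⇒ ∅ (Q stuck)

c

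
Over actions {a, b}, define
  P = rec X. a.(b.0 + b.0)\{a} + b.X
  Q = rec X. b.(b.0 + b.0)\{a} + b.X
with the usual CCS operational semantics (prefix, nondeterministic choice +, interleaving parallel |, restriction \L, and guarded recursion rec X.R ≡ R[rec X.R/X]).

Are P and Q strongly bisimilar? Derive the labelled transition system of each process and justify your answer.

P's transition system — 3 states:
  m0 = rec X. a.(b.0 + b.0)\{a} + b.X :: =a=> m1, =b=> m0
  m1 = (b.0 + b.0)\{a} :: =b=> m2
  m2 = 0\{a} :: ·
Q's transition system — 3 states:
  n0 = rec X. b.(b.0 + b.0)\{a} + b.X :: =b=> n0, =b=> n1
  n1 = (b.0 + b.0)\{a} :: =b=> n2
  n2 = 0\{a} :: ·
Partition-refinement fixed point:
  B0 = {m0}
  B1 = {m1, n1}
  B2 = {m2, n2}
  B3 = {n0}
m0 ∈ B0, n0 ∈ B3 → different blocks

NO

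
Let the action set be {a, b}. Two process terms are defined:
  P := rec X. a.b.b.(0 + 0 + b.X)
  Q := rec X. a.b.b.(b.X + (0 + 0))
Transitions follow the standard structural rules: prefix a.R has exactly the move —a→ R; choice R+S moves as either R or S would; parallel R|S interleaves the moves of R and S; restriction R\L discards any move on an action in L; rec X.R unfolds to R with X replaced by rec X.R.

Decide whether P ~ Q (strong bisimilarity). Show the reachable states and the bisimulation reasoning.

LTS(P): 4 reachable states
  m0 = rec X. a.b.b.(0 + 0 + b.X) → --a--▸ m1
  m1 = b.b.(0 + 0 + b.(rec X. a.b.b.(0 + 0 + b.X))) → --b--▸ m2
  m2 = b.(0 + 0 + b.(rec X. a.b.b.(0 + 0 + b.X))) → --b--▸ m3
  m3 = 0 + 0 + b.(rec X. a.b.b.(0 + 0 + b.X)) → --b--▸ m0
LTS(Q): 4 reachable states
  n0 = rec X. a.b.b.(b.X + (0 + 0)) → --a--▸ n1
  n1 = b.b.(b.(rec X. a.b.b.(b.X + (0 + 0))) + (0 + 0)) → --b--▸ n2
  n2 = b.(b.(rec X. a.b.b.(b.X + (0 + 0))) + (0 + 0)) → --b--▸ n3
  n3 = b.(rec X. a.b.b.(b.X + (0 + 0))) + (0 + 0) → --b--▸ n0
Partition-refinement fixed point:
  B0 = {m0, n0}
  B1 = {m1, n1}
  B2 = {m2, n2}
  B3 = {m3, n3}
m0 ∈ B0, n0 ∈ B0 → same block

YES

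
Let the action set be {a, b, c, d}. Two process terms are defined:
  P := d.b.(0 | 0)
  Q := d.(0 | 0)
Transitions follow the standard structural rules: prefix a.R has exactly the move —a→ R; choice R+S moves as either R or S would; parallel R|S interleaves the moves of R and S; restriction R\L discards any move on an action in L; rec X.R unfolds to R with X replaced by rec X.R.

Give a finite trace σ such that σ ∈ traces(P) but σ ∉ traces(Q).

LTS(P): 3 reachable states
  s0 = d.b.(0 | 0) has moves --d--▸ s1
  s1 = b.(0 | 0) has moves --b--▸ s2
  s2 = 0 | 0 has moves ∅
LTS(Q): 2 reachable states
  t0 = d.(0 | 0) has moves --d--▸ t1
  t1 = 0 | 0 has moves ∅
Executing db from P (initial set {s0}):
  after d @ step 1: {s1}
  after b @ step 2: {s2}
  P completes σ.
Executing db from Q (initial set {t0}):
  after d @ step 1: {t1}
  after b @ step 2: ∅  — Q cannot continue

db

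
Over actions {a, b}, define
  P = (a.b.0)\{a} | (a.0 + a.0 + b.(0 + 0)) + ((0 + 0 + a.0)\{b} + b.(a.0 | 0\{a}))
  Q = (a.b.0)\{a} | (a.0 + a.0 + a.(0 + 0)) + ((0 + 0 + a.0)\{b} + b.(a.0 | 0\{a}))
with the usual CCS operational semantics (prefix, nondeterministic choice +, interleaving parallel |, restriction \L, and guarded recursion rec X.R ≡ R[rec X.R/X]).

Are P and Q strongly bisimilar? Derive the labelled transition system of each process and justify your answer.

Reachable graph of P (6 states):
  u0 = (a.b.0)\{a} | (a.0 + a.0 + b.(0 + 0)) + ((0 + 0 + a.0)\{b} + b.(a.0 | 0\{a})) | -a-> u1, -a-> u2, -b-> u3, -b-> u4
  u1 = (a.b.0)\{a} | 0 | (no moves)
  u2 = 0\{b} | (no moves)
  u3 = (a.b.0)\{a} | (0 + 0) | (no moves)
  u4 = a.0 | 0\{a} | -a-> u5
  u5 = 0 | 0\{a} | (no moves)
Reachable graph of Q (6 states):
  v0 = (a.b.0)\{a} | (a.0 + a.0 + a.(0 + 0)) + ((0 + 0 + a.0)\{b} + b.(a.0 | 0\{a})) | -a-> v1, -a-> v2, -a-> v3, -b-> v4
  v1 = (a.b.0)\{a} | (0 + 0) | (no moves)
  v2 = (a.b.0)\{a} | 0 | (no moves)
  v3 = 0\{b} | (no moves)
  v4 = a.0 | 0\{a} | -a-> v5
  v5 = 0 | 0\{a} | (no moves)
Bisimilarity quotient blocks:
  B0 = {u0}
  B1 = {u4, v4}
  B2 = {u1, u2, u3, u5, v1, v2, v3, v5}
  B3 = {v0}
u0 ∈ B0, v0 ∈ B3 → different blocks

P ≁ Q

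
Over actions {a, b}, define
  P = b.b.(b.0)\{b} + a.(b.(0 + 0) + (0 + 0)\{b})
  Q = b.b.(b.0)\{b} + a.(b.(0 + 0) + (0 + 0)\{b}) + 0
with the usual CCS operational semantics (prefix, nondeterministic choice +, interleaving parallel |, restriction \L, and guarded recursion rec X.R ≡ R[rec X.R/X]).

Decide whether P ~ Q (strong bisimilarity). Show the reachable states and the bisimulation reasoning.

bisimilar

P's transition system — 5 states:
  s0 = b.b.(b.0)\{b} + a.(b.(0 + 0) + (0 + 0)\{b}) :: =a=> s1, =b=> s2
  s1 = b.(0 + 0) + (0 + 0)\{b} :: =b=> s3
  s2 = b.(b.0)\{b} :: =b=> s4
  s3 = 0 + 0 :: deadlocked
  s4 = (b.0)\{b} :: deadlocked
Q's transition system — 5 states:
  t0 = b.b.(b.0)\{b} + a.(b.(0 + 0) + (0 + 0)\{b}) + 0 :: =a=> t1, =b=> t2
  t1 = b.(0 + 0) + (0 + 0)\{b} :: =b=> t3
  t2 = b.(b.0)\{b} :: =b=> t4
  t3 = 0 + 0 :: deadlocked
  t4 = (b.0)\{b} :: deadlocked
Coarsest stable partition (strong bisimilarity classes):
  B0 = {s0, t0}
  B1 = {s1, s2, t1, t2}
  B2 = {s3, s4, t3, t4}
s0 ∈ B0, t0 ∈ B0 → same block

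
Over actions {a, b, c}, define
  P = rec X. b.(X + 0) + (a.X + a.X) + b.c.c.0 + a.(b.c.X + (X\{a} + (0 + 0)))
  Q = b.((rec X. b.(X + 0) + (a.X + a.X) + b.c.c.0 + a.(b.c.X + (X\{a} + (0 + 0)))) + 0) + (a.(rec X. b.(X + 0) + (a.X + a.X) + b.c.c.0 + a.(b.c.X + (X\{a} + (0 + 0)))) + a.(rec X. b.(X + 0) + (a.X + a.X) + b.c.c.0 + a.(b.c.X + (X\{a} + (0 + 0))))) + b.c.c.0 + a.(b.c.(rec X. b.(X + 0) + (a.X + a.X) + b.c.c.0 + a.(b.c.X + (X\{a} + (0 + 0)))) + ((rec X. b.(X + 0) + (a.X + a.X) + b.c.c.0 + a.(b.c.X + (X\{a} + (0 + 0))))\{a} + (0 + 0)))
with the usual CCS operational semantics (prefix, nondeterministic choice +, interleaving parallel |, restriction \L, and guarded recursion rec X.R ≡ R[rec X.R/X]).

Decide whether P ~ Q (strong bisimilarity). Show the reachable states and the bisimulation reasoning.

LTS(P): 11 reachable states
  p0 = rec X. b.(X + 0) + (a.X + a.X) + b.c.c.0 + a.(b.c.X + (X\{a} + (0 + 0))) | —a→ p0, —a→ p1, —b→ p2, —b→ p3
  p1 = b.c.(rec X. b.(X + 0) + (a.X + a.X) + b.c.c.0 + a.(b.c.X + (X\{a} + (0 + 0)))) + ((rec X. b.(X + 0) + (a.X + a.X) + b.c.c.0 + a.(b.c.X + (X\{a} + (0 + 0))))\{a} + (0 + 0)) | —b→ p4, —b→ p5, —b→ p6
  p2 = (rec X. b.(X + 0) + (a.X + a.X) + b.c.c.0 + a.(b.c.X + (X\{a} + (0 + 0)))) + 0 | —a→ p0, —a→ p1, —b→ p2, —b→ p3
  p3 = c.c.0 | —c→ p7
  p4 = ((rec X. b.(X + 0) + (a.X + a.X) + b.c.c.0 + a.(b.c.X + (X\{a} + (0 + 0)))) + 0)\{a} | —b→ p4, —b→ p5
  p5 = (c.c.0)\{a} | —c→ p8
  p6 = c.(rec X. b.(X + 0) + (a.X + a.X) + b.c.c.0 + a.(b.c.X + (X\{a} + (0 + 0)))) | —c→ p0
  p7 = c.0 | —c→ p9
  p8 = (c.0)\{a} | —c→ p10
  p9 = 0 | ·
  p10 = 0\{a} | ·
LTS(Q): 12 reachable states
  q0 = b.((rec X. b.(X + 0) + (a.X + a.X) + b.c.c.0 + a.(b.c.X + (X\{a} + (0 + 0)))) + 0) + (a.(rec X. b.(X + 0) + (a.X + a.X) + b.c.c.0 + a.(b.c.X + (X\{a} + (0 + 0)))) + a.(rec X. b.(X + 0) + (a.X + a.X) + b.c.c.0 + a.(b.c.X + (X\{a} + (0 + 0))))) + b.c.c.0 + a.(b.c.(rec X. b.(X + 0) + (a.X + a.X) + b.c.c.0 + a.(b.c.X + (X\{a} + (0 + 0)))) + ((rec X. b.(X + 0) + (a.X + a.X) + b.c.c.0 + a.(b.c.X + (X\{a} + (0 + 0))))\{a} + (0 + 0))) | —a→ q1, —a→ q2, —b→ q3, —b→ q4
  q1 = b.c.(rec X. b.(X + 0) + (a.X + a.X) + b.c.c.0 + a.(b.c.X + (X\{a} + (0 + 0)))) + ((rec X. b.(X + 0) + (a.X + a.X) + b.c.c.0 + a.(b.c.X + (X\{a} + (0 + 0))))\{a} + (0 + 0)) | —b→ q5, —b→ q6, —b→ q7
  q2 = rec X. b.(X + 0) + (a.X + a.X) + b.c.c.0 + a.(b.c.X + (X\{a} + (0 + 0))) | —a→ q1, —a→ q2, —b→ q3, —b→ q4
  q3 = (rec X. b.(X + 0) + (a.X + a.X) + b.c.c.0 + a.(b.c.X + (X\{a} + (0 + 0)))) + 0 | —a→ q1, —a→ q2, —b→ q3, —b→ q4
  q4 = c.c.0 | —c→ q8
  q5 = ((rec X. b.(X + 0) + (a.X + a.X) + b.c.c.0 + a.(b.c.X + (X\{a} + (0 + 0)))) + 0)\{a} | —b→ q5, —b→ q6
  q6 = (c.c.0)\{a} | —c→ q9
  q7 = c.(rec X. b.(X + 0) + (a.X + a.X) + b.c.c.0 + a.(b.c.X + (X\{a} + (0 + 0)))) | —c→ q2
  q8 = c.0 | —c→ q10
  q9 = (c.0)\{a} | —c→ q11
  q10 = 0 | ·
  q11 = 0\{a} | ·
Bisimilarity quotient blocks:
  B0 = {p0, p2, q0, q2, q3}
  B1 = {p3, p5, q4, q6}
  B2 = {p7, p8, q8, q9}
  B3 = {p10, p9, q10, q11}
  B4 = {p1, q1}
  B5 = {p6, q7}
  B6 = {p4, q5}
p0 ∈ B0, q0 ∈ B0 → same block

P ~ Q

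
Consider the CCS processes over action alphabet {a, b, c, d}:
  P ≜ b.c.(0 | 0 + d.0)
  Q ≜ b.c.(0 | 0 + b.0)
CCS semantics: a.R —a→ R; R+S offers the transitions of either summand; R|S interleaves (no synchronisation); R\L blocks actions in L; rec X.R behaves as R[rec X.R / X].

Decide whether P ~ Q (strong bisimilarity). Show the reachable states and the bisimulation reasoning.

P ≁ Q

Reachable graph of P (4 states):
  m0 = b.c.(0 | 0 + d.0) :: =b=> m1
  m1 = c.(0 | 0 + d.0) :: =c=> m2
  m2 = 0 | 0 + d.0 :: =d=> m3
  m3 = 0 :: deadlocked
Reachable graph of Q (4 states):
  n0 = b.c.(0 | 0 + b.0) :: =b=> n1
  n1 = c.(0 | 0 + b.0) :: =c=> n2
  n2 = 0 | 0 + b.0 :: =b=> n3
  n3 = 0 :: deadlocked
Partition-refinement fixed point:
  B0 = {m0}
  B1 = {m1}
  B2 = {m2}
  B3 = {m3, n3}
  B4 = {n0}
  B5 = {n1}
  B6 = {n2}
m0 ∈ B0, n0 ∈ B4 → different blocks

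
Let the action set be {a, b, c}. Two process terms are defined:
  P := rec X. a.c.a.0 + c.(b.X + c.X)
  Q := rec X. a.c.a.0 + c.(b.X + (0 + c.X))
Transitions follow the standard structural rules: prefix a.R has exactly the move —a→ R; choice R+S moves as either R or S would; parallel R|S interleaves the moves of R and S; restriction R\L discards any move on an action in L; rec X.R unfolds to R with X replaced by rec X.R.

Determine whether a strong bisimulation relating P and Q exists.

P ~ Q

P's transition system — 5 states:
  p0 = rec X. a.c.a.0 + c.(b.X + c.X) ⊢ -a-> p1, -c-> p2
  p1 = c.a.0 ⊢ -c-> p3
  p2 = b.(rec X. a.c.a.0 + c.(b.X + c.X)) + c.(rec X. a.c.a.0 + c.(b.X + c.X)) ⊢ -b-> p0, -c-> p0
  p3 = a.0 ⊢ -a-> p4
  p4 = 0 ⊢ stopped
Q's transition system — 5 states:
  q0 = rec X. a.c.a.0 + c.(b.X + (0 + c.X)) ⊢ -a-> q1, -c-> q2
  q1 = c.a.0 ⊢ -c-> q3
  q2 = b.(rec X. a.c.a.0 + c.(b.X + (0 + c.X))) + (0 + c.(rec X. a.c.a.0 + c.(b.X + (0 + c.X)))) ⊢ -b-> q0, -c-> q0
  q3 = a.0 ⊢ -a-> q4
  q4 = 0 ⊢ stopped
Bisimilarity quotient blocks:
  B0 = {p0, q0}
  B1 = {p1, q1}
  B2 = {p3, q3}
  B3 = {p4, q4}
  B4 = {p2, q2}
p0 ∈ B0, q0 ∈ B0 → same block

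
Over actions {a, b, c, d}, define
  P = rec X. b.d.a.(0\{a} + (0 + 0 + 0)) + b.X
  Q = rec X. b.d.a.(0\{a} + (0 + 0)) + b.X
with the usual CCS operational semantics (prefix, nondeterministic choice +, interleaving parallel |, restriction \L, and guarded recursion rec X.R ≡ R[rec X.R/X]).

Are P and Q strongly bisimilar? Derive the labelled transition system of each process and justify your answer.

Reachable graph of P (4 states):
  s0 = rec X. b.d.a.(0\{a} + (0 + 0 + 0)) + b.X :: =b=> s0, =b=> s1
  s1 = d.a.(0\{a} + (0 + 0 + 0)) :: =d=> s2
  s2 = a.(0\{a} + (0 + 0 + 0)) :: =a=> s3
  s3 = 0\{a} + (0 + 0 + 0) :: (no moves)
Reachable graph of Q (4 states):
  t0 = rec X. b.d.a.(0\{a} + (0 + 0)) + b.X :: =b=> t0, =b=> t1
  t1 = d.a.(0\{a} + (0 + 0)) :: =d=> t2
  t2 = a.(0\{a} + (0 + 0)) :: =a=> t3
  t3 = 0\{a} + (0 + 0) :: (no moves)
Coarsest stable partition (strong bisimilarity classes):
  B0 = {s0, t0}
  B1 = {s1, t1}
  B2 = {s2, t2}
  B3 = {s3, t3}
s0 ∈ B0, t0 ∈ B0 → same block

YES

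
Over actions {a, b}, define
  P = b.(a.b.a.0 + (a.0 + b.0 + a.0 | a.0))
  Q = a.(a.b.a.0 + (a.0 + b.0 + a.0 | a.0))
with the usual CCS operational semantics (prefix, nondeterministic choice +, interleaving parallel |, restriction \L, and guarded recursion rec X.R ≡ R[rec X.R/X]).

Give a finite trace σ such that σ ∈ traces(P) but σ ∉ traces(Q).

b

Reachable graph of P (8 states):
  m0 = b.(a.b.a.0 + (a.0 + b.0 + a.0 | a.0)) :: —b→ m1
  m1 = a.b.a.0 + (a.0 + b.0 + a.0 | a.0) :: —a→ m2, —a→ m3, —a→ m4, —a→ m5, —b→ m2
  m2 = 0 :: stopped
  m3 = 0 | a.0 :: —a→ m6
  m4 = a.0 | 0 :: —a→ m6
  m5 = b.a.0 :: —b→ m7
  m6 = 0 | 0 :: stopped
  m7 = a.0 :: —a→ m2
Reachable graph of Q (8 states):
  n0 = a.(a.b.a.0 + (a.0 + b.0 + a.0 | a.0)) :: —a→ n1
  n1 = a.b.a.0 + (a.0 + b.0 + a.0 | a.0) :: —a→ n2, —a→ n3, —a→ n4, —a→ n5, —b→ n2
  n2 = 0 :: stopped
  n3 = 0 | a.0 :: —a→ n6
  n4 = a.0 | 0 :: —a→ n6
  n5 = b.a.0 :: —b→ n7
  n6 = 0 | 0 :: stopped
  n7 = a.0 :: —a→ n2
Executing b from P (initial set {m0}):
  [1] b ⇒ {m1}
  — P admits the full trace.
Executing b from Q (initial set {n0}):
  [1] b ⇒ ∅ (Q stuck)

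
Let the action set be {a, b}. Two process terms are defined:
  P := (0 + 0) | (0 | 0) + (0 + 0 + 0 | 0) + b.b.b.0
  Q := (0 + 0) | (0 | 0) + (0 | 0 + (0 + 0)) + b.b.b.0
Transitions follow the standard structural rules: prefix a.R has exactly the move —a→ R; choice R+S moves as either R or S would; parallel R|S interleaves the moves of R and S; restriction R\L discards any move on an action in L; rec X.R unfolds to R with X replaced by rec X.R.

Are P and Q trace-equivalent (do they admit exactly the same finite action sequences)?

P's transition system — 4 states:
  p0 = (0 + 0) | (0 | 0) + (0 + 0 + 0 | 0) + b.b.b.0 has moves --b--▸ p1
  p1 = b.b.0 has moves --b--▸ p2
  p2 = b.0 has moves --b--▸ p3
  p3 = 0 has moves ∅
Q's transition system — 4 states:
  q0 = (0 + 0) | (0 | 0) + (0 | 0 + (0 + 0)) + b.b.b.0 has moves --b--▸ q1
  q1 = b.b.0 has moves --b--▸ q2
  q2 = b.0 has moves --b--▸ q3
  q3 = 0 has moves ∅
Coarsest stable partition (strong bisimilarity classes):
  B0 = {p0, q0}
  B1 = {p1, q1}
  B2 = {p2, q2}
  B3 = {p3, q3}
p0 ∈ B0, q0 ∈ B0 → same block
Bisimilar ⇒ trace-equivalent.

traces(P) = traces(Q)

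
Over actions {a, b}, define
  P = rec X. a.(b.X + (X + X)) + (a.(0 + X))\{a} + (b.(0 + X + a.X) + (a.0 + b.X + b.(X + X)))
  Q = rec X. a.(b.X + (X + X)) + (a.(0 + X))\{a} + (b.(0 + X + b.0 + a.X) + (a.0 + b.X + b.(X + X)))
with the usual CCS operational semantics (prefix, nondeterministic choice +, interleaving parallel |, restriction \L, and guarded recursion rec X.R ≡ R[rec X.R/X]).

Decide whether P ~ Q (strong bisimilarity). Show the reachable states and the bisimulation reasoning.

NO

P's transition system — 5 states:
  p0 = rec X. a.(b.X + (X + X)) + (a.(0 + X))\{a} + (b.(0 + X + a.X) + (a.0 + b.X + b.(X + X))) :: -a-> p1, -a-> p2, -b-> p0, -b-> p3, -b-> p4
  p1 = 0 :: deadlocked
  p2 = b.(rec X. a.(b.X + (X + X)) + (a.(0 + X))\{a} + (b.(0 + X + a.X) + (a.0 + b.X + b.(X + X)))) + ((rec X. a.(b.X + (X + X)) + (a.(0 + X))\{a} + (b.(0 + X + a.X) + (a.0 + b.X + b.(X + X)))) + (rec X. a.(b.X + (X + X)) + (a.(0 + X))\{a} + (b.(0 + X + a.X) + (a.0 + b.X + b.(X + X))))) :: -a-> p1, -a-> p2, -b-> p0, -b-> p3, -b-> p4
  p3 = (rec X. a.(b.X + (X + X)) + (a.(0 + X))\{a} + (b.(0 + X + a.X) + (a.0 + b.X + b.(X + X)))) + (rec X. a.(b.X + (X + X)) + (a.(0 + X))\{a} + (b.(0 + X + a.X) + (a.0 + b.X + b.(X + X)))) :: -a-> p1, -a-> p2, -b-> p0, -b-> p3, -b-> p4
  p4 = 0 + (rec X. a.(b.X + (X + X)) + (a.(0 + X))\{a} + (b.(0 + X + a.X) + (a.0 + b.X + b.(X + X)))) + a.(rec X. a.(b.X + (X + X)) + (a.(0 + X))\{a} + (b.(0 + X + a.X) + (a.0 + b.X + b.(X + X)))) :: -a-> p0, -a-> p1, -a-> p2, -b-> p0, -b-> p3, -b-> p4
Q's transition system — 5 states:
  q0 = rec X. a.(b.X + (X + X)) + (a.(0 + X))\{a} + (b.(0 + X + b.0 + a.X) + (a.0 + b.X + b.(X + X))) :: -a-> q1, -a-> q2, -b-> q0, -b-> q3, -b-> q4
  q1 = 0 :: deadlocked
  q2 = b.(rec X. a.(b.X + (X + X)) + (a.(0 + X))\{a} + (b.(0 + X + b.0 + a.X) + (a.0 + b.X + b.(X + X)))) + ((rec X. a.(b.X + (X + X)) + (a.(0 + X))\{a} + (b.(0 + X + b.0 + a.X) + (a.0 + b.X + b.(X + X)))) + (rec X. a.(b.X + (X + X)) + (a.(0 + X))\{a} + (b.(0 + X + b.0 + a.X) + (a.0 + b.X + b.(X + X))))) :: -a-> q1, -a-> q2, -b-> q0, -b-> q3, -b-> q4
  q3 = (rec X. a.(b.X + (X + X)) + (a.(0 + X))\{a} + (b.(0 + X + b.0 + a.X) + (a.0 + b.X + b.(X + X)))) + (rec X. a.(b.X + (X + X)) + (a.(0 + X))\{a} + (b.(0 + X + b.0 + a.X) + (a.0 + b.X + b.(X + X)))) :: -a-> q1, -a-> q2, -b-> q0, -b-> q3, -b-> q4
  q4 = 0 + (rec X. a.(b.X + (X + X)) + (a.(0 + X))\{a} + (b.(0 + X + b.0 + a.X) + (a.0 + b.X + b.(X + X)))) + b.0 + a.(rec X. a.(b.X + (X + X)) + (a.(0 + X))\{a} + (b.(0 + X + b.0 + a.X) + (a.0 + b.X + b.(X + X)))) :: -a-> q0, -a-> q1, -a-> q2, -b-> q0, -b-> q1, -b-> q3, -b-> q4
Coarsest stable partition (strong bisimilarity classes):
  B0 = {p0, p2, p3, p4}
  B1 = {p1, q1}
  B2 = {q0, q2, q3}
  B3 = {q4}
p0 ∈ B0, q0 ∈ B2 → different blocks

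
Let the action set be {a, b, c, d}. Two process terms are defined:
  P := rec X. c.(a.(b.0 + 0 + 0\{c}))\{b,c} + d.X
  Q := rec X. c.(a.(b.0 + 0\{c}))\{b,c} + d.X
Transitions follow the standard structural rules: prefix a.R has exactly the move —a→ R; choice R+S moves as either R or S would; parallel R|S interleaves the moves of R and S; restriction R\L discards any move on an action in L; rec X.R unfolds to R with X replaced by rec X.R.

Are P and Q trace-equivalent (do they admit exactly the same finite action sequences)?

Reachable graph of P (3 states):
  s0 = rec X. c.(a.(b.0 + 0 + 0\{c}))\{b,c} + d.X has moves ··c··> s1, ··d··> s0
  s1 = (a.(b.0 + 0 + 0\{c}))\{b,c} has moves ··a··> s2
  s2 = (b.0 + 0 + 0\{c})\{b,c} has moves (no moves)
Reachable graph of Q (3 states):
  t0 = rec X. c.(a.(b.0 + 0\{c}))\{b,c} + d.X has moves ··c··> t1, ··d··> t0
  t1 = (a.(b.0 + 0\{c}))\{b,c} has moves ··a··> t2
  t2 = (b.0 + 0\{c})\{b,c} has moves (no moves)
Partition-refinement fixed point:
  B0 = {s0, t0}
  B1 = {s1, t1}
  B2 = {s2, t2}
s0 ∈ B0, t0 ∈ B0 → same block
Bisimilar ⇒ trace-equivalent.

traces(P) = traces(Q)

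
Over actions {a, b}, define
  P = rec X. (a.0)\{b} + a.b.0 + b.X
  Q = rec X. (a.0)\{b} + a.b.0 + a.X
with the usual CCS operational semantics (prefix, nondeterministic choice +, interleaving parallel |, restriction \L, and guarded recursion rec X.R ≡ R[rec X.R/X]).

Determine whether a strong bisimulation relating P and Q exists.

P's transition system — 4 states:
  m0 = rec X. (a.0)\{b} + a.b.0 + b.X :: -a-> m1, -a-> m2, -b-> m0
  m1 = 0\{b} :: stopped
  m2 = b.0 :: -b-> m3
  m3 = 0 :: stopped
Q's transition system — 4 states:
  n0 = rec X. (a.0)\{b} + a.b.0 + a.X :: -a-> n0, -a-> n1, -a-> n2
  n1 = 0\{b} :: stopped
  n2 = b.0 :: -b-> n3
  n3 = 0 :: stopped
Bisimilarity quotient blocks:
  B0 = {m0}
  B1 = {m2, n2}
  B2 = {m1, m3, n1, n3}
  B3 = {n0}
m0 ∈ B0, n0 ∈ B3 → different blocks

NO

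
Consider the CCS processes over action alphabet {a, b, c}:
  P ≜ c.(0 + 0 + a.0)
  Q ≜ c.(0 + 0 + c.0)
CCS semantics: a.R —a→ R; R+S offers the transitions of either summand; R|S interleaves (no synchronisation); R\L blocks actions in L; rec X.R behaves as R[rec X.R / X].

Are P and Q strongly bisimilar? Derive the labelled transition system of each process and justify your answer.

not bisimilar

P's transition system — 3 states:
  p0 = c.(0 + 0 + a.0) has moves =c=> p1
  p1 = 0 + 0 + a.0 has moves =a=> p2
  p2 = 0 has moves ·
Q's transition system — 3 states:
  q0 = c.(0 + 0 + c.0) has moves =c=> q1
  q1 = 0 + 0 + c.0 has moves =c=> q2
  q2 = 0 has moves ·
Coarsest stable partition (strong bisimilarity classes):
  B0 = {p0}
  B1 = {p1}
  B2 = {p2, q2}
  B3 = {q0}
  B4 = {q1}
p0 ∈ B0, q0 ∈ B3 → different blocks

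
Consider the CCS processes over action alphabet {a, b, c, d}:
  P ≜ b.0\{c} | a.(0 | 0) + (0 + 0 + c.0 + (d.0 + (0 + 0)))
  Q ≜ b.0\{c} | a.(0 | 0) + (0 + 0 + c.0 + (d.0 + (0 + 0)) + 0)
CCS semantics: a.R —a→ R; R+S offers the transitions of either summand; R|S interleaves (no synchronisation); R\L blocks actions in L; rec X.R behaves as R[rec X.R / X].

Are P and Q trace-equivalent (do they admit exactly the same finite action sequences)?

YES

Reachable graph of P (5 states):
  m0 = b.0\{c} | a.(0 | 0) + (0 + 0 + c.0 + (d.0 + (0 + 0))) | --a--▸ m1, --b--▸ m2, --c--▸ m3, --d--▸ m3
  m1 = b.0\{c} | (0 | 0) | --b--▸ m4
  m2 = 0\{c} | a.(0 | 0) | --a--▸ m4
  m3 = 0 | ∅
  m4 = 0\{c} | (0 | 0) | ∅
Reachable graph of Q (5 states):
  n0 = b.0\{c} | a.(0 | 0) + (0 + 0 + c.0 + (d.0 + (0 + 0)) + 0) | --a--▸ n1, --b--▸ n2, --c--▸ n3, --d--▸ n3
  n1 = b.0\{c} | (0 | 0) | --b--▸ n4
  n2 = 0\{c} | a.(0 | 0) | --a--▸ n4
  n3 = 0 | ∅
  n4 = 0\{c} | (0 | 0) | ∅
Partition-refinement fixed point:
  B0 = {m0, n0}
  B1 = {m1, n1}
  B2 = {m3, m4, n3, n4}
  B3 = {m2, n2}
m0 ∈ B0, n0 ∈ B0 → same block
Bisimilar ⇒ trace-equivalent.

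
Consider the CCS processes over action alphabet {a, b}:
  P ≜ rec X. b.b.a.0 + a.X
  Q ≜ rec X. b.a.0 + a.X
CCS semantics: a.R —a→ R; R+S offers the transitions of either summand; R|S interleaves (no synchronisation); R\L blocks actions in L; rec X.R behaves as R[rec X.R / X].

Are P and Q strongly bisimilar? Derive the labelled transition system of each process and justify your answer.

P ≁ Q

Reachable graph of P (4 states):
  u0 = rec X. b.b.a.0 + a.X | -a-> u0, -b-> u1
  u1 = b.a.0 | -b-> u2
  u2 = a.0 | -a-> u3
  u3 = 0 | ∅
Reachable graph of Q (3 states):
  v0 = rec X. b.a.0 + a.X | -a-> v0, -b-> v1
  v1 = a.0 | -a-> v2
  v2 = 0 | ∅
Bisimilarity quotient blocks:
  B0 = {u0}
  B1 = {u1}
  B2 = {u2, v1}
  B3 = {u3, v2}
  B4 = {v0}
u0 ∈ B0, v0 ∈ B4 → different blocks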